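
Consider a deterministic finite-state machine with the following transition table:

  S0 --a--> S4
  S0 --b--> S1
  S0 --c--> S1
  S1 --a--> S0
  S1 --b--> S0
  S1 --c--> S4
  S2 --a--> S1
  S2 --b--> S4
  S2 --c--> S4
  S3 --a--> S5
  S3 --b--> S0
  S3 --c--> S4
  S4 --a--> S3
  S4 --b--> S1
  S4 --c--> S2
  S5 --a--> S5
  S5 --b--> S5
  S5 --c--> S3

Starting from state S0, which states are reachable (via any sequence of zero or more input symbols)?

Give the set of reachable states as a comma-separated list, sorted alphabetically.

BFS from S0:
  visit S0: S0--a-->S4 (new), S0--b-->S1 (new), S0--c-->S1 (seen)
  visit S4: S4--a-->S3 (new), S4--b-->S1 (seen), S4--c-->S2 (new)
  visit S1: S1--a-->S0 (seen), S1--b-->S0 (seen), S1--c-->S4 (seen)
  visit S3: S3--a-->S5 (new), S3--b-->S0 (seen), S3--c-->S4 (seen)
  visit S2: S2--a-->S1 (seen), S2--b-->S4 (seen), S2--c-->S4 (seen)
  visit S5: S5--a-->S5 (seen), S5--b-->S5 (seen), S5--c-->S3 (seen)

Answer: S0, S1, S2, S3, S4, S5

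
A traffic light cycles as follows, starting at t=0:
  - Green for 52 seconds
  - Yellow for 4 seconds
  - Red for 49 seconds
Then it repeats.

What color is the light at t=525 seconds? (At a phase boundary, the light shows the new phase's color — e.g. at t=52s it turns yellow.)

Answer: green

Derivation:
Cycle length = 52 + 4 + 49 = 105s
t = 525, phase_t = 525 mod 105 = 0
0 < 52 (green end) → GREEN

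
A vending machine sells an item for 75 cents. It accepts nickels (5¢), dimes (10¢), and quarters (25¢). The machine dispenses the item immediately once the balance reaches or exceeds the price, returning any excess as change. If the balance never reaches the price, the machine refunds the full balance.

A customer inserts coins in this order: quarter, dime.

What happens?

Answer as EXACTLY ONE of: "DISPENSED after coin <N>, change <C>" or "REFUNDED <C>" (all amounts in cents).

Price: 75¢
Coin 1 (quarter, 25¢): balance = 25¢
Coin 2 (dime, 10¢): balance = 35¢
All coins inserted, balance 35¢ < price 75¢ → REFUND 35¢

Answer: REFUNDED 35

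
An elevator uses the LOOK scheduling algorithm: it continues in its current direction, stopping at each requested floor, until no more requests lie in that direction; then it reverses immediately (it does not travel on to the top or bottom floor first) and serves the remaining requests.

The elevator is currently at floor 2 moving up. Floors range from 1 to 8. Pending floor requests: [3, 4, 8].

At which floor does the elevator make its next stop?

Answer: 3

Derivation:
Current floor: 2, direction: up
Requests above: [3, 4, 8]
Requests below: []
Moving up and requests lie above → nearest above is min([3, 4, 8]) = 3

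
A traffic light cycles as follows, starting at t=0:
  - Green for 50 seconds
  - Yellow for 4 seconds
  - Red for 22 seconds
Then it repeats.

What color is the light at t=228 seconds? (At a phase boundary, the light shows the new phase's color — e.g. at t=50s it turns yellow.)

Cycle length = 50 + 4 + 22 = 76s
t = 228, phase_t = 228 mod 76 = 0
0 < 50 (green end) → GREEN

Answer: green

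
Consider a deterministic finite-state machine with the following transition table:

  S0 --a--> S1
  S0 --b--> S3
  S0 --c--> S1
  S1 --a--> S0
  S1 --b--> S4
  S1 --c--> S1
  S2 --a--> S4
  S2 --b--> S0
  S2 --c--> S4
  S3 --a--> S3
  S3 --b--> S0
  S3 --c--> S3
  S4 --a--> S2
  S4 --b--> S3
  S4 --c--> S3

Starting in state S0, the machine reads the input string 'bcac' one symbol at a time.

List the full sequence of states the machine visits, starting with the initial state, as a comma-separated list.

Answer: S0, S3, S3, S3, S3

Derivation:
Start: S0
  read 'b': S0 --b--> S3
  read 'c': S3 --c--> S3
  read 'a': S3 --a--> S3
  read 'c': S3 --c--> S3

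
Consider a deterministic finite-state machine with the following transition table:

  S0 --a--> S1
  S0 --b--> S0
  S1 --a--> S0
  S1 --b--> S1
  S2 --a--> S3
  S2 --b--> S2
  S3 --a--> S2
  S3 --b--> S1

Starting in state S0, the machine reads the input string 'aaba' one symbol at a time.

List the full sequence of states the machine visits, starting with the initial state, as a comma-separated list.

Start: S0
  read 'a': S0 --a--> S1
  read 'a': S1 --a--> S0
  read 'b': S0 --b--> S0
  read 'a': S0 --a--> S1

Answer: S0, S1, S0, S0, S1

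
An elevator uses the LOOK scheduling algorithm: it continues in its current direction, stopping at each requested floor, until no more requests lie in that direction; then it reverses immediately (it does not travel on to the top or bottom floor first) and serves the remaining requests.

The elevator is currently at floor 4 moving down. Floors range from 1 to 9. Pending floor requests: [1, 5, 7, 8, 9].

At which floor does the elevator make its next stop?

Answer: 1

Derivation:
Current floor: 4, direction: down
Requests above: [5, 7, 8, 9]
Requests below: [1]
Moving down and requests lie below → nearest below is max([1]) = 1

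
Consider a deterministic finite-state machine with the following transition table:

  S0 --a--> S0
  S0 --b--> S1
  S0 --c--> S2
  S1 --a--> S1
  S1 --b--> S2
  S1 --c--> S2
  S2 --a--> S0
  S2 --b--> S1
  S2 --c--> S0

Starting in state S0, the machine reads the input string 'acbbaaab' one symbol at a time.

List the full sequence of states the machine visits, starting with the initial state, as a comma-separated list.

Start: S0
  read 'a': S0 --a--> S0
  read 'c': S0 --c--> S2
  read 'b': S2 --b--> S1
  read 'b': S1 --b--> S2
  read 'a': S2 --a--> S0
  read 'a': S0 --a--> S0
  read 'a': S0 --a--> S0
  read 'b': S0 --b--> S1

Answer: S0, S0, S2, S1, S2, S0, S0, S0, S1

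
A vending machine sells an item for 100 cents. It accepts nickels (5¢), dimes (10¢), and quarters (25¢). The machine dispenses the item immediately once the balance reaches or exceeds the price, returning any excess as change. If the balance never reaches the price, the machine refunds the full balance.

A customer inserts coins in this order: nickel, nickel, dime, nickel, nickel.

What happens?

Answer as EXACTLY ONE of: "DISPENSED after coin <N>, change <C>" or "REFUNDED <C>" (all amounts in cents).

Answer: REFUNDED 30

Derivation:
Price: 100¢
Coin 1 (nickel, 5¢): balance = 5¢
Coin 2 (nickel, 5¢): balance = 10¢
Coin 3 (dime, 10¢): balance = 20¢
Coin 4 (nickel, 5¢): balance = 25¢
Coin 5 (nickel, 5¢): balance = 30¢
All coins inserted, balance 30¢ < price 100¢ → REFUND 30¢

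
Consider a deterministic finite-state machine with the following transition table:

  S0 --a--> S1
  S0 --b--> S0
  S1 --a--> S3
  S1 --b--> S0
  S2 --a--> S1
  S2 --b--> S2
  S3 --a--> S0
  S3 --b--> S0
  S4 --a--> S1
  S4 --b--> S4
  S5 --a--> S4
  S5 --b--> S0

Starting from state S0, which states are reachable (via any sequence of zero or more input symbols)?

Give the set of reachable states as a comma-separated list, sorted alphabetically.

Answer: S0, S1, S3

Derivation:
BFS from S0:
  visit S0: S0--a-->S1 (new), S0--b-->S0 (seen)
  visit S1: S1--a-->S3 (new), S1--b-->S0 (seen)
  visit S3: S3--a-->S0 (seen), S3--b-->S0 (seen)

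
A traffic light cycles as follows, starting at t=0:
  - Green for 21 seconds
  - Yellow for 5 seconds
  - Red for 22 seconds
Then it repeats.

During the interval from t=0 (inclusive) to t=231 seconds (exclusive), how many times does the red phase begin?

Cycle = 21+5+22 = 48s
red phase starts at t = k*48 + 26 for k=0,1,2,...
Need k*48+26 < 231 → k < 4.271
k ∈ {0, ..., 4} → 5 starts

Answer: 5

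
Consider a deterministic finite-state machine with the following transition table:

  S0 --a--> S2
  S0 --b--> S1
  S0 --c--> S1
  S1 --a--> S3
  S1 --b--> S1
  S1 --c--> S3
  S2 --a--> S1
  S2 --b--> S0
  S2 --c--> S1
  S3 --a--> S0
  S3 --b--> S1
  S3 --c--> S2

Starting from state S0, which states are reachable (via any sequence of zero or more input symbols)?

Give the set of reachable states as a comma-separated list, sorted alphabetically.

BFS from S0:
  visit S0: S0--a-->S2 (new), S0--b-->S1 (new), S0--c-->S1 (seen)
  visit S2: S2--a-->S1 (seen), S2--b-->S0 (seen), S2--c-->S1 (seen)
  visit S1: S1--a-->S3 (new), S1--b-->S1 (seen), S1--c-->S3 (seen)
  visit S3: S3--a-->S0 (seen), S3--b-->S1 (seen), S3--c-->S2 (seen)

Answer: S0, S1, S2, S3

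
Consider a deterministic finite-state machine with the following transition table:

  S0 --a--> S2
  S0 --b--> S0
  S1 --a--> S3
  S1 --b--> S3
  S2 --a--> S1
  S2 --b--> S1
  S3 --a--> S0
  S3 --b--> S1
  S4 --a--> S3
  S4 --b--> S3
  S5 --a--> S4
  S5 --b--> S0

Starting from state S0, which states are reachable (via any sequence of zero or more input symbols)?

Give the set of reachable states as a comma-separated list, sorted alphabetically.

Answer: S0, S1, S2, S3

Derivation:
BFS from S0:
  visit S0: S0--a-->S2 (new), S0--b-->S0 (seen)
  visit S2: S2--a-->S1 (new), S2--b-->S1 (seen)
  visit S1: S1--a-->S3 (new), S1--b-->S3 (seen)
  visit S3: S3--a-->S0 (seen), S3--b-->S1 (seen)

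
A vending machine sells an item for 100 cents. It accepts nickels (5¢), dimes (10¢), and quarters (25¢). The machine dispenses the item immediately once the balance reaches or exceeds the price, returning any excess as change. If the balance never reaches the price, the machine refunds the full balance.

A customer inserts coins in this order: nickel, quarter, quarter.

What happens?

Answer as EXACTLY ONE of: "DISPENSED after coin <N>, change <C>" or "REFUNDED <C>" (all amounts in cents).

Price: 100¢
Coin 1 (nickel, 5¢): balance = 5¢
Coin 2 (quarter, 25¢): balance = 30¢
Coin 3 (quarter, 25¢): balance = 55¢
All coins inserted, balance 55¢ < price 100¢ → REFUND 55¢

Answer: REFUNDED 55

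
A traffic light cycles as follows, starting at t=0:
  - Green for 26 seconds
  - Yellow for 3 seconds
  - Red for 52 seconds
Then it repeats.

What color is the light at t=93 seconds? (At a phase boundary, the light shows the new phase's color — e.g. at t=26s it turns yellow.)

Cycle length = 26 + 3 + 52 = 81s
t = 93, phase_t = 93 mod 81 = 12
12 < 26 (green end) → GREEN

Answer: green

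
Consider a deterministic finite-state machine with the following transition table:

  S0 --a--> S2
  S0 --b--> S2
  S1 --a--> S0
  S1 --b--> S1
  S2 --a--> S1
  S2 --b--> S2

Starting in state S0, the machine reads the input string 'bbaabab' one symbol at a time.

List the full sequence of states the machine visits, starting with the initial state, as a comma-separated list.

Answer: S0, S2, S2, S1, S0, S2, S1, S1

Derivation:
Start: S0
  read 'b': S0 --b--> S2
  read 'b': S2 --b--> S2
  read 'a': S2 --a--> S1
  read 'a': S1 --a--> S0
  read 'b': S0 --b--> S2
  read 'a': S2 --a--> S1
  read 'b': S1 --b--> S1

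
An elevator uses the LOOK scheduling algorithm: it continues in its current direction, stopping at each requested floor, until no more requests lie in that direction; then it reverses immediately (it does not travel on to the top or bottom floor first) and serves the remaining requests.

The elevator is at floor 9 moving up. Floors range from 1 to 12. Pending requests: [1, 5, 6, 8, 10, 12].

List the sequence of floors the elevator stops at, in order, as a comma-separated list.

Current: 9, moving UP
Serve above first (ascending): [10, 12]
Then reverse, serve below (descending): [8, 6, 5, 1]

Answer: 10, 12, 8, 6, 5, 1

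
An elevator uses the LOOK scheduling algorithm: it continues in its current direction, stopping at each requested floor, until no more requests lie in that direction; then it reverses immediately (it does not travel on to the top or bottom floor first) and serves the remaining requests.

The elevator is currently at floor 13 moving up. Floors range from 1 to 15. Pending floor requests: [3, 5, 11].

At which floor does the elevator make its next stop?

Current floor: 13, direction: up
Requests above: []
Requests below: [3, 5, 11]
Moving up but no requests above → reverse; nearest below is max([3, 5, 11]) = 11

Answer: 11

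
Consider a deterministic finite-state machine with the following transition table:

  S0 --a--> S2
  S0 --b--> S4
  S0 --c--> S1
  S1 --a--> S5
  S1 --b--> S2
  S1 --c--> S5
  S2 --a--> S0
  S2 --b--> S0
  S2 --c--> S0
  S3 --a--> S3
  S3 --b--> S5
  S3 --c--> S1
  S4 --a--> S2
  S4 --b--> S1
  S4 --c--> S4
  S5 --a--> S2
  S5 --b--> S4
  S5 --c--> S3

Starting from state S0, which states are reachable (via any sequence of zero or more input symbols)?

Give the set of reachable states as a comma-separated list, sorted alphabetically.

Answer: S0, S1, S2, S3, S4, S5

Derivation:
BFS from S0:
  visit S0: S0--a-->S2 (new), S0--b-->S4 (new), S0--c-->S1 (new)
  visit S2: S2--a-->S0 (seen), S2--b-->S0 (seen), S2--c-->S0 (seen)
  visit S4: S4--a-->S2 (seen), S4--b-->S1 (seen), S4--c-->S4 (seen)
  visit S1: S1--a-->S5 (new), S1--b-->S2 (seen), S1--c-->S5 (seen)
  visit S5: S5--a-->S2 (seen), S5--b-->S4 (seen), S5--c-->S3 (new)
  visit S3: S3--a-->S3 (seen), S3--b-->S5 (seen), S3--c-->S1 (seen)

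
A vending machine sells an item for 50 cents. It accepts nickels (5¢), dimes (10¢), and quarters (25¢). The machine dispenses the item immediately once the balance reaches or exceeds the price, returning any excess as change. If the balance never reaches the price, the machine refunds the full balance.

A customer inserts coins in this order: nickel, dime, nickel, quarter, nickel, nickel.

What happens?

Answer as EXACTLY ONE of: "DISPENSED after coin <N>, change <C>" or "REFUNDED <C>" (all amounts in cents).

Answer: DISPENSED after coin 5, change 0

Derivation:
Price: 50¢
Coin 1 (nickel, 5¢): balance = 5¢
Coin 2 (dime, 10¢): balance = 15¢
Coin 3 (nickel, 5¢): balance = 20¢
Coin 4 (quarter, 25¢): balance = 45¢
Coin 5 (nickel, 5¢): balance = 50¢
  → balance >= price → DISPENSE, change = 50 - 50 = 0¢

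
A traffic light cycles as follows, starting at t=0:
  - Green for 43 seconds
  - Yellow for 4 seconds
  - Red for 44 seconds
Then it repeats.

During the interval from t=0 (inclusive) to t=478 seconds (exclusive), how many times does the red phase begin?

Cycle = 43+4+44 = 91s
red phase starts at t = k*91 + 47 for k=0,1,2,...
Need k*91+47 < 478 → k < 4.736
k ∈ {0, ..., 4} → 5 starts

Answer: 5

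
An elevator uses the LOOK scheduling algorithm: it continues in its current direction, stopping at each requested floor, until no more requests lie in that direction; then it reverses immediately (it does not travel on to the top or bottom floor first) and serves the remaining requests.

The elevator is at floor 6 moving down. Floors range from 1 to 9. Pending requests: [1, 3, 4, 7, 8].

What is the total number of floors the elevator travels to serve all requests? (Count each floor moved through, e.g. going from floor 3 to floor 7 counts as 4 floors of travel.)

Start at floor 6 moving down, LOOK stop order: [4, 3, 1, 7, 8]
  6 → 4: |4-6| = 2, total = 2
  4 → 3: |3-4| = 1, total = 3
  3 → 1: |1-3| = 2, total = 5
  1 → 7: |7-1| = 6, total = 11
  7 → 8: |8-7| = 1, total = 12

Answer: 12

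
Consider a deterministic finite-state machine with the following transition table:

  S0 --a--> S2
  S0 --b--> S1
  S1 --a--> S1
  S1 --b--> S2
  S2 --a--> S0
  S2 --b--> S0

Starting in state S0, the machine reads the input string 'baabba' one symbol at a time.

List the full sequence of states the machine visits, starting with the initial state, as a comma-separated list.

Start: S0
  read 'b': S0 --b--> S1
  read 'a': S1 --a--> S1
  read 'a': S1 --a--> S1
  read 'b': S1 --b--> S2
  read 'b': S2 --b--> S0
  read 'a': S0 --a--> S2

Answer: S0, S1, S1, S1, S2, S0, S2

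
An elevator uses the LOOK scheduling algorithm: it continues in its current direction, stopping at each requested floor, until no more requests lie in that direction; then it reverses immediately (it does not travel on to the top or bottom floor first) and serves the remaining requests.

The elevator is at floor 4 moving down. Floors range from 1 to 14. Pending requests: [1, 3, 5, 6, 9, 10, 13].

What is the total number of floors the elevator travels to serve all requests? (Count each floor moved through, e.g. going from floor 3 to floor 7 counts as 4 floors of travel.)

Answer: 15

Derivation:
Start at floor 4 moving down, LOOK stop order: [3, 1, 5, 6, 9, 10, 13]
  4 → 3: |3-4| = 1, total = 1
  3 → 1: |1-3| = 2, total = 3
  1 → 5: |5-1| = 4, total = 7
  5 → 6: |6-5| = 1, total = 8
  6 → 9: |9-6| = 3, total = 11
  9 → 10: |10-9| = 1, total = 12
  10 → 13: |13-10| = 3, total = 15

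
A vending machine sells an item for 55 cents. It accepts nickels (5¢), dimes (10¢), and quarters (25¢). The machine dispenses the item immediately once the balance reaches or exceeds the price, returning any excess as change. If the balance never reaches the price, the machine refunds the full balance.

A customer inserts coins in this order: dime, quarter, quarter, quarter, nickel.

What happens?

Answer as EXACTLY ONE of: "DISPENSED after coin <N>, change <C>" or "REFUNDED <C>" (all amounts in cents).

Answer: DISPENSED after coin 3, change 5

Derivation:
Price: 55¢
Coin 1 (dime, 10¢): balance = 10¢
Coin 2 (quarter, 25¢): balance = 35¢
Coin 3 (quarter, 25¢): balance = 60¢
  → balance >= price → DISPENSE, change = 60 - 55 = 5¢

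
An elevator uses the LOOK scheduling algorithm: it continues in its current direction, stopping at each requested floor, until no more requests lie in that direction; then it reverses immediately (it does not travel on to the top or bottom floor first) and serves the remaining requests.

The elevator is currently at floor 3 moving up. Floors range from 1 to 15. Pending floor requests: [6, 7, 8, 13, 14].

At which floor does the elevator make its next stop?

Answer: 6

Derivation:
Current floor: 3, direction: up
Requests above: [6, 7, 8, 13, 14]
Requests below: []
Moving up and requests lie above → nearest above is min([6, 7, 8, 13, 14]) = 6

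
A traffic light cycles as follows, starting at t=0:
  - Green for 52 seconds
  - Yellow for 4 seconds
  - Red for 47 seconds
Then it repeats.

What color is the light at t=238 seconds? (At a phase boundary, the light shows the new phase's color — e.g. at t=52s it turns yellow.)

Cycle length = 52 + 4 + 47 = 103s
t = 238, phase_t = 238 mod 103 = 32
32 < 52 (green end) → GREEN

Answer: green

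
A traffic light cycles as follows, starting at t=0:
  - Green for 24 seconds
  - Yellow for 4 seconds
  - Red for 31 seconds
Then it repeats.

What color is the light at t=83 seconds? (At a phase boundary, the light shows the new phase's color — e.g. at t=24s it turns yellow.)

Answer: yellow

Derivation:
Cycle length = 24 + 4 + 31 = 59s
t = 83, phase_t = 83 mod 59 = 24
24 <= 24 < 28 (yellow end) → YELLOW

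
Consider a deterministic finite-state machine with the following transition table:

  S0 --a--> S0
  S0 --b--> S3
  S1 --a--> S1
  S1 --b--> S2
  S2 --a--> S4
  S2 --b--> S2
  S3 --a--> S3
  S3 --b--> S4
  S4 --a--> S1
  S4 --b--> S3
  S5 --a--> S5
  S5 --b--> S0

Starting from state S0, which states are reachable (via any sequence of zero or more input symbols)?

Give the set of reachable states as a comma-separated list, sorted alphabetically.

Answer: S0, S1, S2, S3, S4

Derivation:
BFS from S0:
  visit S0: S0--a-->S0 (seen), S0--b-->S3 (new)
  visit S3: S3--a-->S3 (seen), S3--b-->S4 (new)
  visit S4: S4--a-->S1 (new), S4--b-->S3 (seen)
  visit S1: S1--a-->S1 (seen), S1--b-->S2 (new)
  visit S2: S2--a-->S4 (seen), S2--b-->S2 (seen)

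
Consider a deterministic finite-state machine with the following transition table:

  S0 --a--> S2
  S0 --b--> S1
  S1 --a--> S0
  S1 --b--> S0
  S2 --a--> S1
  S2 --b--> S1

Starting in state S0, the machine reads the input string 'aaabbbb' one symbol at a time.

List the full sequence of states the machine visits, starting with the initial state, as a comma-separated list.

Start: S0
  read 'a': S0 --a--> S2
  read 'a': S2 --a--> S1
  read 'a': S1 --a--> S0
  read 'b': S0 --b--> S1
  read 'b': S1 --b--> S0
  read 'b': S0 --b--> S1
  read 'b': S1 --b--> S0

Answer: S0, S2, S1, S0, S1, S0, S1, S0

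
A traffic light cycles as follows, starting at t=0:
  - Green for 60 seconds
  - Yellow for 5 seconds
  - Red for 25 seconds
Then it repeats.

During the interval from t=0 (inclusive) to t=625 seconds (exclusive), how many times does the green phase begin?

Answer: 7

Derivation:
Cycle = 60+5+25 = 90s
green phase starts at t = k*90 + 0 for k=0,1,2,...
Need k*90+0 < 625 → k < 6.944
k ∈ {0, ..., 6} → 7 starts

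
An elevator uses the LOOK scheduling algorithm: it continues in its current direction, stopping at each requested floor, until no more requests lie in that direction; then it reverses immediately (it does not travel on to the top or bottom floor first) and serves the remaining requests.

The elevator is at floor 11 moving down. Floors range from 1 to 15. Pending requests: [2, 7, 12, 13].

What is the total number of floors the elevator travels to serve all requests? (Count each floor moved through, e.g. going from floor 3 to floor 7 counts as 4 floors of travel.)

Answer: 20

Derivation:
Start at floor 11 moving down, LOOK stop order: [7, 2, 12, 13]
  11 → 7: |7-11| = 4, total = 4
  7 → 2: |2-7| = 5, total = 9
  2 → 12: |12-2| = 10, total = 19
  12 → 13: |13-12| = 1, total = 20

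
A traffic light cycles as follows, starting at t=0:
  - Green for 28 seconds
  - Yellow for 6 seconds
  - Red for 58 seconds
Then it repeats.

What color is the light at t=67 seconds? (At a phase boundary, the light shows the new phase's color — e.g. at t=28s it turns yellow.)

Answer: red

Derivation:
Cycle length = 28 + 6 + 58 = 92s
t = 67, phase_t = 67 mod 92 = 67
67 >= 34 → RED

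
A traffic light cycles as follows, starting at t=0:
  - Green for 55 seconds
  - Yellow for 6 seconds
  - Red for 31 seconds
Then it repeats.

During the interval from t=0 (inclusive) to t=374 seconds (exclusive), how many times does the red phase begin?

Answer: 4

Derivation:
Cycle = 55+6+31 = 92s
red phase starts at t = k*92 + 61 for k=0,1,2,...
Need k*92+61 < 374 → k < 3.402
k ∈ {0, ..., 3} → 4 starts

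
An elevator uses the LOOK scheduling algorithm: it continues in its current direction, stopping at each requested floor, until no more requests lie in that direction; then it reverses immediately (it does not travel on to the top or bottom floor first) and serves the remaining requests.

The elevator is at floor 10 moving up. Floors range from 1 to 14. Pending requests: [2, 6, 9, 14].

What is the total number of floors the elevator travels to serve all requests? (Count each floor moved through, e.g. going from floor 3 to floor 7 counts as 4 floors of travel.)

Start at floor 10 moving up, LOOK stop order: [14, 9, 6, 2]
  10 → 14: |14-10| = 4, total = 4
  14 → 9: |9-14| = 5, total = 9
  9 → 6: |6-9| = 3, total = 12
  6 → 2: |2-6| = 4, total = 16

Answer: 16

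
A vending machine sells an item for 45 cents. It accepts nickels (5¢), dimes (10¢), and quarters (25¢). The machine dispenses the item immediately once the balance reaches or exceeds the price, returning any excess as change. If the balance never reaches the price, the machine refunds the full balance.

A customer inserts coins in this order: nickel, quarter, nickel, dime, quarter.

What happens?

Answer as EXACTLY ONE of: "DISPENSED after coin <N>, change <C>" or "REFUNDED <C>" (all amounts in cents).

Answer: DISPENSED after coin 4, change 0

Derivation:
Price: 45¢
Coin 1 (nickel, 5¢): balance = 5¢
Coin 2 (quarter, 25¢): balance = 30¢
Coin 3 (nickel, 5¢): balance = 35¢
Coin 4 (dime, 10¢): balance = 45¢
  → balance >= price → DISPENSE, change = 45 - 45 = 0¢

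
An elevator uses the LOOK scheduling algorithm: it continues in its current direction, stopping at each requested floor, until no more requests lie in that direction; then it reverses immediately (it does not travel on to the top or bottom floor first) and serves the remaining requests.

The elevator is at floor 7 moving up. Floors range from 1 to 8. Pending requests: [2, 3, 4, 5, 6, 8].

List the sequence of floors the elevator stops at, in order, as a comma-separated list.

Answer: 8, 6, 5, 4, 3, 2

Derivation:
Current: 7, moving UP
Serve above first (ascending): [8]
Then reverse, serve below (descending): [6, 5, 4, 3, 2]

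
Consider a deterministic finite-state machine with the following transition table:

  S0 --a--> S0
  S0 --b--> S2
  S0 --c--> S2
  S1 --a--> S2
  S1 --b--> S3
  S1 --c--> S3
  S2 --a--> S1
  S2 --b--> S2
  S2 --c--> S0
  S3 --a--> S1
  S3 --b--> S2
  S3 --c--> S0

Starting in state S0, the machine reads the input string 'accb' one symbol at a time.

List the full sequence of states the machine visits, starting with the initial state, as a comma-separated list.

Start: S0
  read 'a': S0 --a--> S0
  read 'c': S0 --c--> S2
  read 'c': S2 --c--> S0
  read 'b': S0 --b--> S2

Answer: S0, S0, S2, S0, S2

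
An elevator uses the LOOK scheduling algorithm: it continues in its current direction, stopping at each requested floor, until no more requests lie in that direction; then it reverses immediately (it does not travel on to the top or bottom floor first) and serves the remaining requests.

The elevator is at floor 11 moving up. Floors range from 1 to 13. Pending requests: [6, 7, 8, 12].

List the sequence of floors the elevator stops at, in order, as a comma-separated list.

Current: 11, moving UP
Serve above first (ascending): [12]
Then reverse, serve below (descending): [8, 7, 6]

Answer: 12, 8, 7, 6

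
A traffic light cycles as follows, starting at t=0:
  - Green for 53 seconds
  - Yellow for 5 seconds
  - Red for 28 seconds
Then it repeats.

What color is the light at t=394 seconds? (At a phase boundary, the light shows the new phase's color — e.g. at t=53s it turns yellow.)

Cycle length = 53 + 5 + 28 = 86s
t = 394, phase_t = 394 mod 86 = 50
50 < 53 (green end) → GREEN

Answer: green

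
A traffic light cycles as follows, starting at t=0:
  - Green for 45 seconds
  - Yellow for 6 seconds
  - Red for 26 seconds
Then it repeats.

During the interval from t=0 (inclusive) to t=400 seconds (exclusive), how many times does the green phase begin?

Cycle = 45+6+26 = 77s
green phase starts at t = k*77 + 0 for k=0,1,2,...
Need k*77+0 < 400 → k < 5.195
k ∈ {0, ..., 5} → 6 starts

Answer: 6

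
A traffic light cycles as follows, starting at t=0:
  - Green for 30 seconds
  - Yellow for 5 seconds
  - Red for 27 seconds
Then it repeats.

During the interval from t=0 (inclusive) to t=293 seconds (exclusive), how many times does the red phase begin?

Cycle = 30+5+27 = 62s
red phase starts at t = k*62 + 35 for k=0,1,2,...
Need k*62+35 < 293 → k < 4.161
k ∈ {0, ..., 4} → 5 starts

Answer: 5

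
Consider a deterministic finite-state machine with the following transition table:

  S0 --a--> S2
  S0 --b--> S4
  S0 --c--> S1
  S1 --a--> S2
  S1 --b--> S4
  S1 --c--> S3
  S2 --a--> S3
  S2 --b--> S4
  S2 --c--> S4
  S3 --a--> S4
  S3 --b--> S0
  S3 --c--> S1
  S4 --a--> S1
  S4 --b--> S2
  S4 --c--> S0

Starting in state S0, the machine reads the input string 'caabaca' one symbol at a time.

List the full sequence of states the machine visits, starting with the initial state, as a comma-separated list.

Start: S0
  read 'c': S0 --c--> S1
  read 'a': S1 --a--> S2
  read 'a': S2 --a--> S3
  read 'b': S3 --b--> S0
  read 'a': S0 --a--> S2
  read 'c': S2 --c--> S4
  read 'a': S4 --a--> S1

Answer: S0, S1, S2, S3, S0, S2, S4, S1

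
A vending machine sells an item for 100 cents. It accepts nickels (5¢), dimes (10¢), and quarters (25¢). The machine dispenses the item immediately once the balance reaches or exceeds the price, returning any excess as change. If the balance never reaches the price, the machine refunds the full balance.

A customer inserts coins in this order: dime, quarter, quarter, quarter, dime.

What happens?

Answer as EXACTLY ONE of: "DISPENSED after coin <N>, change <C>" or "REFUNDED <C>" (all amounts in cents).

Price: 100¢
Coin 1 (dime, 10¢): balance = 10¢
Coin 2 (quarter, 25¢): balance = 35¢
Coin 3 (quarter, 25¢): balance = 60¢
Coin 4 (quarter, 25¢): balance = 85¢
Coin 5 (dime, 10¢): balance = 95¢
All coins inserted, balance 95¢ < price 100¢ → REFUND 95¢

Answer: REFUNDED 95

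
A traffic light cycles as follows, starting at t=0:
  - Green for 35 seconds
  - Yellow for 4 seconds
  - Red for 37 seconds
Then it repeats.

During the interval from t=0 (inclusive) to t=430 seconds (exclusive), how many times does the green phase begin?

Cycle = 35+4+37 = 76s
green phase starts at t = k*76 + 0 for k=0,1,2,...
Need k*76+0 < 430 → k < 5.658
k ∈ {0, ..., 5} → 6 starts

Answer: 6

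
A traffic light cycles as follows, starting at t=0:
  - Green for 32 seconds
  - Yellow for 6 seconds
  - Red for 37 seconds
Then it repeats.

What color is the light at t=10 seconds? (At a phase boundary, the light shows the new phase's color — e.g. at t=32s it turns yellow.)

Answer: green

Derivation:
Cycle length = 32 + 6 + 37 = 75s
t = 10, phase_t = 10 mod 75 = 10
10 < 32 (green end) → GREEN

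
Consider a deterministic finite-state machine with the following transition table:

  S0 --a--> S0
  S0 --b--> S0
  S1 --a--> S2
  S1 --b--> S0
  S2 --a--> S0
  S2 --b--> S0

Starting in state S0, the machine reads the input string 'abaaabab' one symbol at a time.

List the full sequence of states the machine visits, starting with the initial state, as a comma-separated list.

Start: S0
  read 'a': S0 --a--> S0
  read 'b': S0 --b--> S0
  read 'a': S0 --a--> S0
  read 'a': S0 --a--> S0
  read 'a': S0 --a--> S0
  read 'b': S0 --b--> S0
  read 'a': S0 --a--> S0
  read 'b': S0 --b--> S0

Answer: S0, S0, S0, S0, S0, S0, S0, S0, S0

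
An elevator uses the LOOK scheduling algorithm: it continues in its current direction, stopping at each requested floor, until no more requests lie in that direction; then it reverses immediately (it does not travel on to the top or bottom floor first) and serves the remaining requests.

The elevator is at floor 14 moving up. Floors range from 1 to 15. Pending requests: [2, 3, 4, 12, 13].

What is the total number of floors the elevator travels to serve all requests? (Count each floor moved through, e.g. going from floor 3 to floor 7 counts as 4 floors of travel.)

Answer: 12

Derivation:
Start at floor 14 moving up, LOOK stop order: [13, 12, 4, 3, 2]
  14 → 13: |13-14| = 1, total = 1
  13 → 12: |12-13| = 1, total = 2
  12 → 4: |4-12| = 8, total = 10
  4 → 3: |3-4| = 1, total = 11
  3 → 2: |2-3| = 1, total = 12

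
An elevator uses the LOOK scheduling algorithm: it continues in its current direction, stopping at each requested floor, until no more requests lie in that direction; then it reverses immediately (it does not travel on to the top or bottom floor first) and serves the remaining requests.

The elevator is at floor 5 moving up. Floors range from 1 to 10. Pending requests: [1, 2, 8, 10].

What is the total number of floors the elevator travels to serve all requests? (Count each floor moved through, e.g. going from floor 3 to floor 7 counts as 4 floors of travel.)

Answer: 14

Derivation:
Start at floor 5 moving up, LOOK stop order: [8, 10, 2, 1]
  5 → 8: |8-5| = 3, total = 3
  8 → 10: |10-8| = 2, total = 5
  10 → 2: |2-10| = 8, total = 13
  2 → 1: |1-2| = 1, total = 14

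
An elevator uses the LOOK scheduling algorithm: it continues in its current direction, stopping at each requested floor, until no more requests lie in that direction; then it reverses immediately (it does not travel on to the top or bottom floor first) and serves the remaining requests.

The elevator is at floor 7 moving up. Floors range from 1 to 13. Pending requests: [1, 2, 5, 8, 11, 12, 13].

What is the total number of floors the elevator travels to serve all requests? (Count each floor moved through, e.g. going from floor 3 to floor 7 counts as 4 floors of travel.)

Answer: 18

Derivation:
Start at floor 7 moving up, LOOK stop order: [8, 11, 12, 13, 5, 2, 1]
  7 → 8: |8-7| = 1, total = 1
  8 → 11: |11-8| = 3, total = 4
  11 → 12: |12-11| = 1, total = 5
  12 → 13: |13-12| = 1, total = 6
  13 → 5: |5-13| = 8, total = 14
  5 → 2: |2-5| = 3, total = 17
  2 → 1: |1-2| = 1, total = 18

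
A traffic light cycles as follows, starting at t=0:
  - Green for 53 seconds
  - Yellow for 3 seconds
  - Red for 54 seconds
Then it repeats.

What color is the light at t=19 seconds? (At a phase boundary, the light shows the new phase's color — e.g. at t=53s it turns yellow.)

Cycle length = 53 + 3 + 54 = 110s
t = 19, phase_t = 19 mod 110 = 19
19 < 53 (green end) → GREEN

Answer: green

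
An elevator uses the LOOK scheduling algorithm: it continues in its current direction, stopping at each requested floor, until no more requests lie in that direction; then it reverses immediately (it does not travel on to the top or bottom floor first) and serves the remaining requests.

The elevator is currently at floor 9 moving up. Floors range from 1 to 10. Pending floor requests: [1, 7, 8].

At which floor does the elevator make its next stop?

Current floor: 9, direction: up
Requests above: []
Requests below: [1, 7, 8]
Moving up but no requests above → reverse; nearest below is max([1, 7, 8]) = 8

Answer: 8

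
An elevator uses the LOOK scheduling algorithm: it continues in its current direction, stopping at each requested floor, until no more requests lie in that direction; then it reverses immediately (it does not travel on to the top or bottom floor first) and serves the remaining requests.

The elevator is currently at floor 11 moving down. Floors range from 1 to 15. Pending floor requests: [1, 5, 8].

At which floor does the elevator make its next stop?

Current floor: 11, direction: down
Requests above: []
Requests below: [1, 5, 8]
Moving down and requests lie below → nearest below is max([1, 5, 8]) = 8

Answer: 8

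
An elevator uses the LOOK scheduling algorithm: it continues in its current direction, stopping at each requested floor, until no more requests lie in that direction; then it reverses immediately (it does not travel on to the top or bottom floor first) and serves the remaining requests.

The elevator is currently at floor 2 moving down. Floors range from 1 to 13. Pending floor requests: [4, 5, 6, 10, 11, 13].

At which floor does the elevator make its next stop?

Answer: 4

Derivation:
Current floor: 2, direction: down
Requests above: [4, 5, 6, 10, 11, 13]
Requests below: []
Moving down but no requests below → reverse; nearest above is min([4, 5, 6, 10, 11, 13]) = 4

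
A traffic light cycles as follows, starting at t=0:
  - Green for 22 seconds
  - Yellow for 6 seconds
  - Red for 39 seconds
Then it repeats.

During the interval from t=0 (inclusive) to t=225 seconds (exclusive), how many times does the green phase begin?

Answer: 4

Derivation:
Cycle = 22+6+39 = 67s
green phase starts at t = k*67 + 0 for k=0,1,2,...
Need k*67+0 < 225 → k < 3.358
k ∈ {0, ..., 3} → 4 starts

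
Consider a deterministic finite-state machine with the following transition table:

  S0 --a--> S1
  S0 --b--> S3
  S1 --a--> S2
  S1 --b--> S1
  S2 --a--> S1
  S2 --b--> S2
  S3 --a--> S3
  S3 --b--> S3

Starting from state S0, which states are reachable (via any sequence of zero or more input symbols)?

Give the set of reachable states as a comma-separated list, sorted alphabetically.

BFS from S0:
  visit S0: S0--a-->S1 (new), S0--b-->S3 (new)
  visit S1: S1--a-->S2 (new), S1--b-->S1 (seen)
  visit S3: S3--a-->S3 (seen), S3--b-->S3 (seen)
  visit S2: S2--a-->S1 (seen), S2--b-->S2 (seen)

Answer: S0, S1, S2, S3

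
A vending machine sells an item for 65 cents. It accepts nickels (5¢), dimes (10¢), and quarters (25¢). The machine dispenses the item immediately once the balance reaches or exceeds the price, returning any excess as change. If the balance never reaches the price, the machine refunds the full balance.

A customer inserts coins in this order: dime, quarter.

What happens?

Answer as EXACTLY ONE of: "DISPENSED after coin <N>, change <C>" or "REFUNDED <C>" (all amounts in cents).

Answer: REFUNDED 35

Derivation:
Price: 65¢
Coin 1 (dime, 10¢): balance = 10¢
Coin 2 (quarter, 25¢): balance = 35¢
All coins inserted, balance 35¢ < price 65¢ → REFUND 35¢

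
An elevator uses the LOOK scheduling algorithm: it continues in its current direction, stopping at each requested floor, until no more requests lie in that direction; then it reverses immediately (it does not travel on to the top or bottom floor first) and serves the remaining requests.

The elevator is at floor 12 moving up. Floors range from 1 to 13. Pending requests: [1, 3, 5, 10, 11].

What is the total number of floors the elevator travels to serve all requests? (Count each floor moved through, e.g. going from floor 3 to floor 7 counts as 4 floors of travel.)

Start at floor 12 moving up, LOOK stop order: [11, 10, 5, 3, 1]
  12 → 11: |11-12| = 1, total = 1
  11 → 10: |10-11| = 1, total = 2
  10 → 5: |5-10| = 5, total = 7
  5 → 3: |3-5| = 2, total = 9
  3 → 1: |1-3| = 2, total = 11

Answer: 11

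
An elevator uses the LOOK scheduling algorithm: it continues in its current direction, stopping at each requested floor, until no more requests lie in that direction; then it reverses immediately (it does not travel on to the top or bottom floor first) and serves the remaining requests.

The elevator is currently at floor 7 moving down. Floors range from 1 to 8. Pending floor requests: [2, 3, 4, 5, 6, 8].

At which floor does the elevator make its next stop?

Current floor: 7, direction: down
Requests above: [8]
Requests below: [2, 3, 4, 5, 6]
Moving down and requests lie below → nearest below is max([2, 3, 4, 5, 6]) = 6

Answer: 6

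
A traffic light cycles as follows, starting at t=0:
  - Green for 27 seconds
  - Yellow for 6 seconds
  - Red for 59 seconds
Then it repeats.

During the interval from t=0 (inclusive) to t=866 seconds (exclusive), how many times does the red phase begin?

Answer: 10

Derivation:
Cycle = 27+6+59 = 92s
red phase starts at t = k*92 + 33 for k=0,1,2,...
Need k*92+33 < 866 → k < 9.054
k ∈ {0, ..., 9} → 10 starts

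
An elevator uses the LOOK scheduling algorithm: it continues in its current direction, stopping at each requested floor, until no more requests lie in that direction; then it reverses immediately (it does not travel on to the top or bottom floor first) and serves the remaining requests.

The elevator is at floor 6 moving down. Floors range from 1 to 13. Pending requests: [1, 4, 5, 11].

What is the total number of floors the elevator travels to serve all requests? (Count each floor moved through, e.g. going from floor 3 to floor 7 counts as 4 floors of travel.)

Start at floor 6 moving down, LOOK stop order: [5, 4, 1, 11]
  6 → 5: |5-6| = 1, total = 1
  5 → 4: |4-5| = 1, total = 2
  4 → 1: |1-4| = 3, total = 5
  1 → 11: |11-1| = 10, total = 15

Answer: 15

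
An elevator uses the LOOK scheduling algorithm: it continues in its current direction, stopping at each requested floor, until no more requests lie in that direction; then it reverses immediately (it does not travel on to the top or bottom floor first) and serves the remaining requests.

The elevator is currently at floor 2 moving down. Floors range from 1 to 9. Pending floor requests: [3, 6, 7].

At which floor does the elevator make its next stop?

Answer: 3

Derivation:
Current floor: 2, direction: down
Requests above: [3, 6, 7]
Requests below: []
Moving down but no requests below → reverse; nearest above is min([3, 6, 7]) = 3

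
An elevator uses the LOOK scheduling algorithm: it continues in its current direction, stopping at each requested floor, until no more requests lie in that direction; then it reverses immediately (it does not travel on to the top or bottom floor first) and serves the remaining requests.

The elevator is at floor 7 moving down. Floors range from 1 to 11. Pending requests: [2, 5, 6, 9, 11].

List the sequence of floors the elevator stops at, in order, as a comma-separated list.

Answer: 6, 5, 2, 9, 11

Derivation:
Current: 7, moving DOWN
Serve below first (descending): [6, 5, 2]
Then reverse, serve above (ascending): [9, 11]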